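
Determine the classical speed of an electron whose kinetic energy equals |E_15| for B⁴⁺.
7.29e+05 m/s (or 0.243246% of c)

The binding energy at n = 15 for B⁴⁺ is:
E_15 = -13.6057 × 5²/15² = -1.51174444 eV
|E_15| = 1.51174444 eV

Convert to Joules:
KE = 1.51174444 eV × (1.602177 × 10⁻¹⁹ J/eV) = 2.4221e-19 J

Using KE = ½mv²:
v = √(2·KE/m_e)
v = √(2 × 2.4221e-19 J / 9.10938 × 10⁻³¹ kg)
v = 7.29e+05 m/s

This is approximately 0.243246% the speed of light.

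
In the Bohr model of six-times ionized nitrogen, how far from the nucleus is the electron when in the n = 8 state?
0.48382 nm (or 4.83819 Å)

The Bohr radius formula is:
r_n = n² a₀ / Z

where a₀ = 0.05291772 nm is the Bohr radius.

For N⁶⁺ (Z = 7) at n = 8:
r_8 = 8² × 0.05291772 nm / 7
r_8 = 64 × 0.05291772 nm / 7
r_8 = 3.386734 nm / 7
r_8 = 0.48382 nm

The electron orbits at approximately 0.48382 nm from the nucleus.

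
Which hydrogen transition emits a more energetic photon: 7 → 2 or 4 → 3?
7 → 2

Calculate the energy for each transition:

Transition 7 → 2:
ΔE₁ = |E_2 - E_7| = |-13.6057/2² - (-13.6057/7²)|
ΔE₁ = |-3.40142500 - (-0.27766735)| = 3.12376 eV

Transition 4 → 3:
ΔE₂ = |E_3 - E_4| = |-13.6057/3² - (-13.6057/4²)|
ΔE₂ = |-1.51174444 - (-0.85035625)| = 0.66139 eV

Since 3.12376 eV > 0.66139 eV, the transition 7 → 2 emits the more energetic photon.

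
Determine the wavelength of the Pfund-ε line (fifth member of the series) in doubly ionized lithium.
337.51 nm

The lines of a series are numbered from the longest wavelength (smallest ΔE) outward; the fifth line is the transition from n = n_f + 5 to n_f.
The Pfund series has all transitions ending at n_f = 5.

For Li²⁺ (Z = 3), the fifth line (ε-line) is the jump from n = 10 to n = 5:
E_10 = -13.6057 × 3² / 10² = -1.224513 eV
E_5 = -13.6057 × 3² / 5² = -4.898052 eV
ΔE = E_10 - E_5 = 3.673539 eV

λ = hc/E = 1239.84 eV·nm / 3.673539 eV
λ = 337.51 nm

This is the ε-line of the Pfund series in Li²⁺.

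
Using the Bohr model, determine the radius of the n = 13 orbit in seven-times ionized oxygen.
1.1179 nm (or 11.1789 Å)

The Bohr radius formula is:
r_n = n² a₀ / Z

where a₀ = 0.0529177 nm is the Bohr radius.

For O⁷⁺ (Z = 8) at n = 13:
r_13 = 13² × 0.0529177 nm / 8
r_13 = 169 × 0.0529177 nm / 8
r_13 = 8.94309 nm / 8
r_13 = 1.1179 nm

The electron orbits at approximately 1.1179 nm from the nucleus.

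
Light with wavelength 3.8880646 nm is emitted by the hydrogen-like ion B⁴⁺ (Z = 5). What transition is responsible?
n = 4 → n = 1

First, find the photon energy from the wavelength (hc = 1239.84 eV·nm):
E = hc/λ = 1239.84 eV·nm / 3.8880646 nm = 318.88359 eV

The energy levels of B⁴⁺ satisfy E_n = -13.6057 × 5² / n² eV, so an emission n_i → n_f releases
ΔE = 13.6057 × 5² × (1/n_f² − 1/n_i²) eV.

Setting ΔE equal to the photon energy:
1/n_f² − 1/n_i² = 318.88359 / (13.6057 × 5²) = 0.93749999

Since 1/n_i² must be positive, we need 1/n_f² > 0.93749999, i.e. n_f ≤ 1. For each allowed n_f, solve n_i = (1/n_f² − 0.93749999)^(−1/2) and check whether it is a whole number:
  n_f = 1: 1/n_i² = 1.00000000 − 0.93749999 = 0.06250001 → n_i = 4.000  → integer, n_i = 4 ✓

Only n_f = 1 gives an integer upper level, n_i = 4.

The transition is from n = 4 to n = 1 (emission).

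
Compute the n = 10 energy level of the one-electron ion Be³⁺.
-2.177 eV

For hydrogen-like ions, the energy levels scale with Z²:
E_n = -13.6057 Z² / n² eV

For Be³⁺ (Z = 4) at n = 10:
E_10 = -13.6057 × 4² / 10²
E_10 = -13.6057 × 16 / 100
E_10 = -217.6912 / 100
E_10 = -2.177 eV

The energy is 16 times more negative than hydrogen at the same n due to the stronger nuclear charge.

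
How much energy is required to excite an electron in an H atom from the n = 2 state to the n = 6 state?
3.0235 eV

The energy levels of a hydrogen-like atom are E_n = -13.6057 eV / n².

Energy at n = 2: E_2 = -13.6057 / 2² = -3.4014250 eV
Energy at n = 6: E_6 = -13.6057 / 6² = -0.3779361 eV

The excitation energy is the difference:
ΔE = E_6 - E_2
ΔE = -0.3779361 - (-3.4014250)
ΔE = 3.0235 eV

Since this is positive, energy must be absorbed (photon absorption).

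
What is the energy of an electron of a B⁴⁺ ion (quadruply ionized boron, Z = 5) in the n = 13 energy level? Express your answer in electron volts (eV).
-2.0127 eV

The energy levels of a hydrogen-like atom are given by:
E_n = -13.6057 Z² / n² eV  (with Z = 5 for B⁴⁺)

For n = 13:
E_13 = -13.6057 × 5² / 13²
E_13 = -13.6057 × 25 / 169
E_13 = -2.0127 eV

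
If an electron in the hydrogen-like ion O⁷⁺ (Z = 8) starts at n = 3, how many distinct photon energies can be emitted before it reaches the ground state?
3

The electron can occupy levels n = 1, 2, ..., 3 during de-excitation — that is m = 3 - 1 + 1 = 3 distinct levels.

The number of distinct spectral lines equals the number of ways to choose 2 of these m levels (each pair gives one possible emission transition):

Number of lines = m(m-1)/2 = 3×2/2 = 3

These correspond to all possible transitions between the 3 levels:
3 → 2, 3 → 1, 2 → 1

Each transition produces a photon with a unique energy (and thus wavelength). This count does not depend on Z.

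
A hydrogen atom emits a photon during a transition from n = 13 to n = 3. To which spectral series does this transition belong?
Paschen series

The spectral series in hydrogen are named based on the final (lower) energy level:
- Lyman series: n_final = 1 (ultraviolet)
- Balmer series: n_final = 2 (visible/near-UV)
- Paschen series: n_final = 3 (infrared)
- Brackett series: n_final = 4 (infrared)
- Pfund series: n_final = 5 (far infrared)

Since this transition ends at n = 3, it belongs to the Paschen series.

For reference, this 13 → 3 line has photon energy
ΔE = 13.6057 eV × (1/3² - 1/13²) = 1.43123734 eV,
corresponding to wavelength λ = hc/ΔE = 1239.84 eV·nm / 1.43123734 eV = 866.2714 nm in the infrared region.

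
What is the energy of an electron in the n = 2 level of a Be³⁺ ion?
-54.4228 eV

For hydrogen-like ions, the energy levels scale with Z²:
E_n = -13.6057 Z² / n² eV

For Be³⁺ (Z = 4) at n = 2:
E_2 = -13.6057 × 4² / 2²
E_2 = -13.6057 × 16 / 4
E_2 = -217.6912 / 4
E_2 = -54.4228 eV

The energy is 16 times more negative than hydrogen at the same n due to the stronger nuclear charge.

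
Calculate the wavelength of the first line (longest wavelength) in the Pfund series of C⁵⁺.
207.106 nm

The longest wavelength corresponds to the smallest energy transition in the series.
The Pfund series has all transitions ending at n_f = 5.

For C⁵⁺ (Z = 6), the first line (α-line) is the jump from n = 6 to n = 5:
E_6 = -13.6057 × 6² / 6² = -13.6057000 eV
E_5 = -13.6057 × 6² / 5² = -19.5922080 eV
ΔE = E_6 - E_5 = 5.9865080 eV

λ = hc/E = 1239.84 eV·nm / 5.9865080 eV
λ = 207.106 nm

This is the α-line of the Pfund series in C⁵⁺.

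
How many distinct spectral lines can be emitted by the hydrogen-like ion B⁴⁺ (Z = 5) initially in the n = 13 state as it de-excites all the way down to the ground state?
78

The electron can occupy levels n = 1, 2, ..., 13 during de-excitation — that is m = 13 - 1 + 1 = 13 distinct levels.

The number of distinct spectral lines equals the number of ways to choose 2 of these m levels (each pair gives one possible emission transition):

Number of lines = m(m-1)/2 = 13×12/2 = 78

These correspond to all possible transitions between the 13 levels:
13 → 12, 13 → 11, 13 → 10, 13 → 9, 13 → 8, 13 → 7, 13 → 6, 13 → 5...

Each transition produces a photon with a unique energy (and thus wavelength). This count does not depend on Z.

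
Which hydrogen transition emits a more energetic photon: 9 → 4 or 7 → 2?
7 → 2

Calculate the energy for each transition:

Transition 9 → 4:
ΔE₁ = |E_4 - E_9| = |-13.6057/4² - (-13.6057/9²)|
ΔE₁ = |-0.850356250000 - (-0.167971604938)| = 0.682384645 eV

Transition 7 → 2:
ΔE₂ = |E_2 - E_7| = |-13.6057/2² - (-13.6057/7²)|
ΔE₂ = |-3.401425000000 - (-0.277667346939)| = 3.123757653 eV

Since 3.123757653 eV > 0.682384645 eV, the transition 7 → 2 emits the more energetic photon.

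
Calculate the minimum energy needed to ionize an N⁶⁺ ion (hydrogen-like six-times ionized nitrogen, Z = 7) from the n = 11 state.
5.510 eV

The ionization energy is the energy needed to remove the electron completely (n → ∞).

For a hydrogen-like ion with Z = 7, E_n = -13.6057 Z² / n² eV.

At n = 11: E_11 = -13.6057 × 7² / 11² = -5.509746 eV
At n = ∞: E_∞ = 0 eV

Ionization energy = E_∞ - E_11 = 0 - (-5.509746) = 5.509746 eV
Ionization energy ≈ 5.510 eV

This is also called the binding energy of the electron in state n = 11.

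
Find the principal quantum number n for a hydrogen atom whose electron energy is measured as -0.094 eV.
n = 12

The exact energy levels follow E_n = -13.6057 eV / n².

The measured value (-0.094 eV) is reported to only 2 significant figures, so we must test candidate n values and see which one matches to that precision.

Candidate energies:
  n = 10:  E = -13.6057/10² = -0.13606 eV
  n = 11:  E = -13.6057/11² = -0.11244 eV
  n = 12:  E = -13.6057/12² = -0.09448 eV  ← matches
  n = 13:  E = -13.6057/13² = -0.08051 eV
  n = 14:  E = -13.6057/14² = -0.06942 eV

Checking against the measurement of -0.094 eV (2 sig figs), only n = 12 agrees:
E_12 = -0.09448 eV, which rounds to -0.094 eV ✓

Therefore n = 12.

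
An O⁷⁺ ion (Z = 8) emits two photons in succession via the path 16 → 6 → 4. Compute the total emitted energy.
51.02 eV

The energy levels of O⁷⁺ are E_n = -13.6057 × 8² / n² eV.

First transition (16 → 6):
ΔE₁ = |E_6 - E_16|
ΔE₁ = |-24.18791111 - (-3.40142500)| = 20.78649 eV

Second transition (6 → 4):
ΔE₂ = |E_4 - E_6|
ΔE₂ = |-54.42280000 - (-24.18791111)| = 30.23489 eV

Total energy released:
E_total = ΔE₁ + ΔE₂ = 20.78649 + 30.23489 = 51.02 eV

Note: This equals the direct transition 16 → 4: 51.02 eV ✓
Energy is conserved regardless of the path taken.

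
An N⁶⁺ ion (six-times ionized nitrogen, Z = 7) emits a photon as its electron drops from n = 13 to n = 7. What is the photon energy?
9.661 eV

The energy levels are E_n = -13.6057 Z² eV / n².

Energy at n = 13: E_13 = -13.6057 × 7² / 13² = -3.944848 eV
Energy at n = 7: E_7 = -13.6057 × 7² / 7² = -13.605700 eV

For emission (electron falling to lower state), the photon energy is:
E_photon = E_13 - E_7 = |-3.944848 - (-13.605700)|
E_photon = 9.661 eV

This energy is carried away by the emitted photon.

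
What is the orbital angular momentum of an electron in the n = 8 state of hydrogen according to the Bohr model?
8.43657e-34 J·s (or 8ℏ)

In the Bohr model, angular momentum is quantized:
L = nℏ

where ℏ = h/(2π) = 1.0545718e-34 J·s

For n = 8:
L = 8 × 1.0545718e-34 J·s
L = 8.43657e-34 J·s

This can also be written as L = 8ℏ.
The angular momentum is an integer multiple of the reduced Planck constant.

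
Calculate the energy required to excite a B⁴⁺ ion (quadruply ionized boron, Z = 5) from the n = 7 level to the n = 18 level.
5.89 eV

The energy levels of a hydrogen-like atom are E_n = -13.6057 Z² eV / n².

Energy at n = 7: E_7 = -13.6057 × 5² / 7² = -6.94168 eV
Energy at n = 18: E_18 = -13.6057 × 5² / 18² = -1.04982 eV

The excitation energy is the difference:
ΔE = E_18 - E_7
ΔE = -1.04982 - (-6.94168)
ΔE = 5.89 eV

Since this is positive, energy must be absorbed (photon absorption).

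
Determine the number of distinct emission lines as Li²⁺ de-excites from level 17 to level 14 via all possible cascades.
6

The electron can occupy levels n = 14, 15, ..., 17 during de-excitation — that is m = 17 - 14 + 1 = 4 distinct levels.

The number of distinct spectral lines equals the number of ways to choose 2 of these m levels (each pair gives one possible emission transition):

Number of lines = m(m-1)/2 = 4×3/2 = 6

These correspond to all possible transitions between the 4 levels:
17 → 16, 17 → 15, 17 → 14, 16 → 15, 16 → 14, 15 → 14

Each transition produces a photon with a unique energy (and thus wavelength). This count does not depend on Z.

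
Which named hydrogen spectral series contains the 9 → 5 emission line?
Pfund series

The spectral series in hydrogen are named based on the final (lower) energy level:
- Lyman series: n_final = 1 (ultraviolet)
- Balmer series: n_final = 2 (visible/near-UV)
- Paschen series: n_final = 3 (infrared)
- Brackett series: n_final = 4 (infrared)
- Pfund series: n_final = 5 (far infrared)

Since this transition ends at n = 5, it belongs to the Pfund series.

For reference, this 9 → 5 line has photon energy
ΔE = 13.6057 eV × (1/5² - 1/9²) = 0.3762563951 eV,
corresponding to wavelength λ = hc/ΔE = 1239.84 eV·nm / 0.3762563951 eV = 3295.1998 nm in the far infrared region.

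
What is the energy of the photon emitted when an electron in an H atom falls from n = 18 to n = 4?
0.808 eV

The energy levels are E_n = -13.6057 eV / n².

Energy at n = 18: E_18 = -13.6057 / 18² = -0.041993 eV
Energy at n = 4: E_4 = -13.6057 / 4² = -0.850356 eV

For emission (electron falling to lower state), the photon energy is:
E_photon = E_18 - E_4 = |-0.041993 - (-0.850356)|
E_photon = 0.808 eV

This energy is carried away by the emitted photon.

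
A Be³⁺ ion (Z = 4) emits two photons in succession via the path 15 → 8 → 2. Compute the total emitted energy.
53.455284 eV

The energy levels of Be³⁺ are E_n = -13.6057 × 4² / n² eV.

First transition (15 → 8):
ΔE₁ = |E_8 - E_15|
ΔE₁ = |-3.401425000000 - (-0.967516444444)| = 2.433908556 eV

Second transition (8 → 2):
ΔE₂ = |E_2 - E_8|
ΔE₂ = |-54.422800000000 - (-3.401425000000)| = 51.021375000 eV

Total energy released:
E_total = ΔE₁ + ΔE₂ = 2.433908556 + 51.021375000 = 53.455284 eV

Note: This equals the direct transition 15 → 2: 53.455284 eV ✓
Energy is conserved regardless of the path taken.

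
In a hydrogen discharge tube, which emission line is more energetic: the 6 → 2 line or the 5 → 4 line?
6 → 2

Calculate the energy for each transition:

Transition 6 → 2:
ΔE₁ = |E_2 - E_6| = |-13.6057/2² - (-13.6057/6²)|
ΔE₁ = |-3.40142500000 - (-0.37793611111)| = 3.02348889 eV

Transition 5 → 4:
ΔE₂ = |E_4 - E_5| = |-13.6057/4² - (-13.6057/5²)|
ΔE₂ = |-0.85035625000 - (-0.54422800000)| = 0.30612825 eV

Since 3.02348889 eV > 0.30612825 eV, the transition 6 → 2 emits the more energetic photon.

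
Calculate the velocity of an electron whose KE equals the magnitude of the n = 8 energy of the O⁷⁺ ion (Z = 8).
2.1877e+06 m/s (or 0.72974% of c)

The binding energy at n = 8 for O⁷⁺ is:
E_8 = -13.6057 × 8²/8² = -13.6057000 eV
|E_8| = 13.6057000 eV

Convert to Joules:
KE = 13.6057000 eV × (1.602177 × 10⁻¹⁹ J/eV) = 2.179874e-18 J

Using KE = ½mv²:
v = √(2·KE/m_e)
v = √(2 × 2.179874e-18 J / 9.10938 × 10⁻³¹ kg)
v = 2.1877e+06 m/s

This is approximately 0.72974% the speed of light.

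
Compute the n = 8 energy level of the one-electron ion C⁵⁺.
-7.65 eV

For hydrogen-like ions, the energy levels scale with Z²:
E_n = -13.6057 Z² / n² eV

For C⁵⁺ (Z = 6) at n = 8:
E_8 = -13.6057 × 6² / 8²
E_8 = -13.6057 × 36 / 64
E_8 = -489.8052 / 64
E_8 = -7.65 eV

The energy is 36 times more negative than hydrogen at the same n due to the stronger nuclear charge.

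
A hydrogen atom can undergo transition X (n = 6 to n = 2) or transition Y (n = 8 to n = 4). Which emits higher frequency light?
6 → 2

Calculate the energy for each transition:

Transition 6 → 2:
ΔE₁ = |E_2 - E_6| = |-13.6057/2² - (-13.6057/6²)|
ΔE₁ = |-3.40142500 - (-0.37793611)| = 3.02349 eV

Transition 8 → 4:
ΔE₂ = |E_4 - E_8| = |-13.6057/4² - (-13.6057/8²)|
ΔE₂ = |-0.85035625 - (-0.21258906)| = 0.63777 eV

Since 3.02349 eV > 0.63777 eV, the transition 6 → 2 emits the more energetic photon.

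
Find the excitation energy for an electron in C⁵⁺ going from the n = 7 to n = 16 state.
8.08 eV

The energy levels of a hydrogen-like atom are E_n = -13.6057 Z² eV / n².

Energy at n = 7: E_7 = -13.6057 × 6² / 7² = -9.99602 eV
Energy at n = 16: E_16 = -13.6057 × 6² / 16² = -1.91330 eV

The excitation energy is the difference:
ΔE = E_16 - E_7
ΔE = -1.91330 - (-9.99602)
ΔE = 8.08 eV

Since this is positive, energy must be absorbed (photon absorption).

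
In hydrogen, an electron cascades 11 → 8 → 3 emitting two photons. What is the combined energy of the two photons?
1.39930 eV

The energy levels of hydrogen are E_n = -13.6057 / n² eV.

First transition (11 → 8):
ΔE₁ = |E_8 - E_11|
ΔE₁ = |-0.21258906250 - (-0.11244380165)| = 0.10014526 eV

Second transition (8 → 3):
ΔE₂ = |E_3 - E_8|
ΔE₂ = |-1.51174444444 - (-0.21258906250)| = 1.29915538 eV

Total energy released:
E_total = ΔE₁ + ΔE₂ = 0.10014526 + 1.29915538 = 1.39930 eV

Note: This equals the direct transition 11 → 3: 1.39930 eV ✓
Energy is conserved regardless of the path taken.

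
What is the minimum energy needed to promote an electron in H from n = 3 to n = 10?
1.375687 eV

The energy levels of a hydrogen-like atom are E_n = -13.6057 eV / n².

Energy at n = 3: E_3 = -13.6057 / 3² = -1.511744444 eV
Energy at n = 10: E_10 = -13.6057 / 10² = -0.136057000 eV

The excitation energy is the difference:
ΔE = E_10 - E_3
ΔE = -0.136057000 - (-1.511744444)
ΔE = 1.375687 eV

Since this is positive, energy must be absorbed (photon absorption).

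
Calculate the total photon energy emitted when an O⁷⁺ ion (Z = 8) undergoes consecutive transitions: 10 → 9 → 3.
88.044 eV

The energy levels of O⁷⁺ are E_n = -13.6057 × 8² / n² eV.

First transition (10 → 9):
ΔE₁ = |E_9 - E_10|
ΔE₁ = |-10.750182716 - (-8.707648000)| = 2.042535 eV

Second transition (9 → 3):
ΔE₂ = |E_3 - E_9|
ΔE₂ = |-96.751644444 - (-10.750182716)| = 86.001462 eV

Total energy released:
E_total = ΔE₁ + ΔE₂ = 2.042535 + 86.001462 = 88.044 eV

Note: This equals the direct transition 10 → 3: 88.044 eV ✓
Energy is conserved regardless of the path taken.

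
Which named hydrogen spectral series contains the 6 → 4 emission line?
Brackett series

The spectral series in hydrogen are named based on the final (lower) energy level:
- Lyman series: n_final = 1 (ultraviolet)
- Balmer series: n_final = 2 (visible/near-UV)
- Paschen series: n_final = 3 (infrared)
- Brackett series: n_final = 4 (infrared)
- Pfund series: n_final = 5 (far infrared)

Since this transition ends at n = 4, it belongs to the Brackett series.

For reference, this 6 → 4 line has photon energy
ΔE = 13.6057 eV × (1/4² - 1/6²) = 0.472420139 eV,
corresponding to wavelength λ = hc/ΔE = 1239.84 eV·nm / 0.472420139 eV = 2624.444 nm in the infrared region.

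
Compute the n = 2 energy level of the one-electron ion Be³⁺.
-54.423 eV

For hydrogen-like ions, the energy levels scale with Z²:
E_n = -13.6057 Z² / n² eV

For Be³⁺ (Z = 4) at n = 2:
E_2 = -13.6057 × 4² / 2²
E_2 = -13.6057 × 16 / 4
E_2 = -217.6912 / 4
E_2 = -54.423 eV

The energy is 16 times more negative than hydrogen at the same n due to the stronger nuclear charge.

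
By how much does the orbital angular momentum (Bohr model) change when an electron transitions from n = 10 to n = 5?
5.2729e-34 J·s (or 5ℏ)

In the Bohr model, L_n = nℏ where ℏ = 1.054572e-34 J·s.

L_10 = 10ℏ = 1.054572e-33 J·s
L_5 = 5ℏ = 5.272860e-34 J·s

ΔL = L_10 - L_5 = (10 - 5)ℏ = 5ℏ
ΔL = 5 × 1.054572e-34 J·s = 5.2729e-34 J·s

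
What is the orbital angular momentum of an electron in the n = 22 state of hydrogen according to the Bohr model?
2.3201e-33 J·s (or 22ℏ)

In the Bohr model, angular momentum is quantized:
L = nℏ

where ℏ = h/(2π) = 1.054572e-34 J·s

For n = 22:
L = 22 × 1.054572e-34 J·s
L = 2.3201e-33 J·s

This can also be written as L = 22ℏ.
The angular momentum is an integer multiple of the reduced Planck constant.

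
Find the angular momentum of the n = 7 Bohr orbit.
7.3820e-34 J·s (or 7ℏ)

In the Bohr model, angular momentum is quantized:
L = nℏ

where ℏ = h/(2π) = 1.054572e-34 J·s

For n = 7:
L = 7 × 1.054572e-34 J·s
L = 7.3820e-34 J·s

This can also be written as L = 7ℏ.
The angular momentum is an integer multiple of the reduced Planck constant.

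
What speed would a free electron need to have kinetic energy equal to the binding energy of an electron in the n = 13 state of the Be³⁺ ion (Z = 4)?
6.73e+05 m/s (or 0.22453% of c)

The binding energy at n = 13 for Be³⁺ is:
E_13 = -13.6057 × 4²/13² = -1.2881136 eV
|E_13| = 1.2881136 eV

Convert to Joules:
KE = 1.2881136 eV × (1.602177 × 10⁻¹⁹ J/eV) = 2.0638e-19 J

Using KE = ½mv²:
v = √(2·KE/m_e)
v = √(2 × 2.0638e-19 J / 9.10938 × 10⁻³¹ kg)
v = 6.73e+05 m/s

This is approximately 0.22453% the speed of light.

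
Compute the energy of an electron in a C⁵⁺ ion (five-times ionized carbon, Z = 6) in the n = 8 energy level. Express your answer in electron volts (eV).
-7.6532 eV

The energy levels of a hydrogen-like atom are given by:
E_n = -13.6057 Z² / n² eV  (with Z = 6 for C⁵⁺)

For n = 8:
E_8 = -13.6057 × 6² / 8²
E_8 = -13.6057 × 36 / 64
E_8 = -7.6532 eV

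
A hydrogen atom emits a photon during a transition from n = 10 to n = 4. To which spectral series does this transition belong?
Brackett series

The spectral series in hydrogen are named based on the final (lower) energy level:
- Lyman series: n_final = 1 (ultraviolet)
- Balmer series: n_final = 2 (visible/near-UV)
- Paschen series: n_final = 3 (infrared)
- Brackett series: n_final = 4 (infrared)
- Pfund series: n_final = 5 (far infrared)

Since this transition ends at n = 4, it belongs to the Brackett series.

For reference, this 10 → 4 line has photon energy
ΔE = 13.6057 eV × (1/4² - 1/10²) = 0.71429925 eV,
corresponding to wavelength λ = hc/ΔE = 1239.84 eV·nm / 0.71429925 eV = 1735.74 nm in the infrared region.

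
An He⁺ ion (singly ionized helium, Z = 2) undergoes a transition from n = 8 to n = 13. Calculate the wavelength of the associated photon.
2346.725 nm

First, find the transition energy using E_n = -13.6057 Z² / n² eV:
E_8 = -13.6057 × 2² / 8² = -0.850356250 eV
E_13 = -13.6057 × 2² / 13² = -0.322028402 eV

Photon energy: |ΔE| = |E_13 - E_8| = 0.528327848 eV

Convert to wavelength using E = hc/λ with hc = 1239.84 eV·nm:
λ = hc/E = 1239.84 eV·nm / 0.528327848 eV
λ = 2346.725 nm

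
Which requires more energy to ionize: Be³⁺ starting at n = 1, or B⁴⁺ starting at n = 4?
Be³⁺ at n = 1 (E = -217.691200 eV)

Using E_n = -13.6057 Z² / n² eV:

Be³⁺ (Z = 4) at n = 1:
E = -13.6057 × 4² / 1² = -13.6057 × 16 / 1 = -217.691200000 eV

B⁴⁺ (Z = 5) at n = 4:
E = -13.6057 × 5² / 4² = -13.6057 × 25 / 16 = -21.258906250 eV

Since -217.691200000 eV < -21.258906250 eV,
Be³⁺ at n = 1 is more tightly bound (requires more energy to ionize).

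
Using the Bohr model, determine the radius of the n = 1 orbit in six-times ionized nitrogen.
0.0076 nm (or 0.0756 Å)

The Bohr radius formula is:
r_n = n² a₀ / Z

where a₀ = 0.0529177 nm is the Bohr radius.

For N⁶⁺ (Z = 7) at n = 1:
r_1 = 1² × 0.0529177 nm / 7
r_1 = 1 × 0.0529177 nm / 7
r_1 = 0.05292 nm / 7
r_1 = 0.0076 nm

The electron orbits at approximately 0.0076 nm from the nucleus.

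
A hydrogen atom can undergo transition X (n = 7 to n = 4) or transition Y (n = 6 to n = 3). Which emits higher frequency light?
6 → 3

Calculate the energy for each transition:

Transition 7 → 4:
ΔE₁ = |E_4 - E_7| = |-13.6057/4² - (-13.6057/7²)|
ΔE₁ = |-0.85035625000 - (-0.27766734694)| = 0.57268890 eV

Transition 6 → 3:
ΔE₂ = |E_3 - E_6| = |-13.6057/3² - (-13.6057/6²)|
ΔE₂ = |-1.51174444444 - (-0.37793611111)| = 1.13380833 eV

Since 1.13380833 eV > 0.57268890 eV, the transition 6 → 3 emits the more energetic photon.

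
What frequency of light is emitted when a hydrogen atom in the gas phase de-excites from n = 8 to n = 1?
3.24e+15 Hz

First, find the transition energy:
E_8 = -13.6057 / 8² = -0.21259 eV
E_1 = -13.6057 / 1² = -13.60570 eV
|ΔE| = |E_1 - E_8| = 13.39311 eV

Convert to Joules: E = 13.39311 eV × (1.602177 × 10⁻¹⁹ J/eV) = 2.1458e-18 J

Using E = hf:
f = E/h = 2.1458e-18 J / (6.62607 × 10⁻³⁴ J·s)
f = 3.24e+15 Hz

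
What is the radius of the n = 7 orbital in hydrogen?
2.5930 nm (or 25.9297 Å)

The Bohr radius formula is:
r_n = n² a₀ / Z

where a₀ = 0.0529177 nm is the Bohr radius.

For H (Z = 1) at n = 7:
r_7 = 7² × 0.0529177 nm / 1
r_7 = 49 × 0.0529177 nm / 1
r_7 = 2.59297 nm / 1
r_7 = 2.5930 nm

The electron orbits at approximately 2.5930 nm from the nucleus.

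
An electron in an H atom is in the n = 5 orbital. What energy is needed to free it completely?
0.54 eV

The ionization energy is the energy needed to remove the electron completely (n → ∞).

For hydrogen, E_n = -13.6057 eV / n².

At n = 5: E_5 = -13.6057 / 5² = -0.54423 eV
At n = ∞: E_∞ = 0 eV

Ionization energy = E_∞ - E_5 = 0 - (-0.54423) = 0.54423 eV
Ionization energy ≈ 0.54 eV

This is also called the binding energy of the electron in state n = 5.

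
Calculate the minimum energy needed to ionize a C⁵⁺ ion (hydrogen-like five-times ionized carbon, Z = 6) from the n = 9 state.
6.05 eV

The ionization energy is the energy needed to remove the electron completely (n → ∞).

For a hydrogen-like ion with Z = 6, E_n = -13.6057 Z² / n² eV.

At n = 9: E_9 = -13.6057 × 6² / 9² = -6.04698 eV
At n = ∞: E_∞ = 0 eV

Ionization energy = E_∞ - E_9 = 0 - (-6.04698) = 6.04698 eV
Ionization energy ≈ 6.05 eV

This is also called the binding energy of the electron in state n = 9.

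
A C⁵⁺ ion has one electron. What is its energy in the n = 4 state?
-30.61 eV

For hydrogen-like ions, the energy levels scale with Z²:
E_n = -13.6057 Z² / n² eV

For C⁵⁺ (Z = 6) at n = 4:
E_4 = -13.6057 × 6² / 4²
E_4 = -13.6057 × 36 / 16
E_4 = -489.8052 / 16
E_4 = -30.61 eV

The energy is 36 times more negative than hydrogen at the same n due to the stronger nuclear charge.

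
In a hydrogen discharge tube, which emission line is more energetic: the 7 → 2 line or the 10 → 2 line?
10 → 2

Calculate the energy for each transition:

Transition 7 → 2:
ΔE₁ = |E_2 - E_7| = |-13.6057/2² - (-13.6057/7²)|
ΔE₁ = |-3.40142500000 - (-0.27766734694)| = 3.12375765 eV

Transition 10 → 2:
ΔE₂ = |E_2 - E_10| = |-13.6057/2² - (-13.6057/10²)|
ΔE₂ = |-3.40142500000 - (-0.13605700000)| = 3.26536800 eV

Since 3.26536800 eV > 3.12375765 eV, the transition 10 → 2 emits the more energetic photon.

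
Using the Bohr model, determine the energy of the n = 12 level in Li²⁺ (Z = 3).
-0.8504 eV

For hydrogen-like ions, the energy levels scale with Z²:
E_n = -13.6057 Z² / n² eV

For Li²⁺ (Z = 3) at n = 12:
E_12 = -13.6057 × 3² / 12²
E_12 = -13.6057 × 9 / 144
E_12 = -122.4513 / 144
E_12 = -0.8504 eV

The energy is 9 times more negative than hydrogen at the same n due to the stronger nuclear charge.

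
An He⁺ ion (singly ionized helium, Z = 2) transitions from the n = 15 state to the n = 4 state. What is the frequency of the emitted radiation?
7.63975e+14 Hz

First, find the transition energy:
E_15 = -13.6057 × 2² / 15² = -0.24187911 eV
E_4 = -13.6057 × 2² / 4² = -3.40142500 eV
|ΔE| = |E_4 - E_15| = 3.15954589 eV

Convert to Joules: E = 3.15954589 eV × (1.602177 × 10⁻¹⁹ J/eV) = 5.0621518e-19 J

Using E = hf:
f = E/h = 5.0621518e-19 J / (6.62607 × 10⁻³⁴ J·s)
f = 7.63975e+14 Hz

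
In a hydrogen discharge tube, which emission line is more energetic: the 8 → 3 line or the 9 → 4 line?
8 → 3

Calculate the energy for each transition:

Transition 8 → 3:
ΔE₁ = |E_3 - E_8| = |-13.6057/3² - (-13.6057/8²)|
ΔE₁ = |-1.511744444 - (-0.212589063)| = 1.299155 eV

Transition 9 → 4:
ΔE₂ = |E_4 - E_9| = |-13.6057/4² - (-13.6057/9²)|
ΔE₂ = |-0.850356250 - (-0.167971605)| = 0.682385 eV

Since 1.299155 eV > 0.682385 eV, the transition 8 → 3 emits the more energetic photon.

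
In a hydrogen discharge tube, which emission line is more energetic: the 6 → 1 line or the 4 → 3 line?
6 → 1

Calculate the energy for each transition:

Transition 6 → 1:
ΔE₁ = |E_1 - E_6| = |-13.6057/1² - (-13.6057/6²)|
ΔE₁ = |-13.605700000 - (-0.377936111)| = 13.227764 eV

Transition 4 → 3:
ΔE₂ = |E_3 - E_4| = |-13.6057/3² - (-13.6057/4²)|
ΔE₂ = |-1.511744444 - (-0.850356250)| = 0.661388 eV

Since 13.227764 eV > 0.661388 eV, the transition 6 → 1 emits the more energetic photon.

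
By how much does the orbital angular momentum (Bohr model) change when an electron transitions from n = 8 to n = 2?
6.33e-34 J·s (or 6ℏ)

In the Bohr model, L_n = nℏ where ℏ = 1.0546e-34 J·s.

L_8 = 8ℏ = 8.4368e-34 J·s
L_2 = 2ℏ = 2.1092e-34 J·s

ΔL = L_8 - L_2 = (8 - 2)ℏ = 6ℏ
ΔL = 6 × 1.0546e-34 J·s = 6.33e-34 J·s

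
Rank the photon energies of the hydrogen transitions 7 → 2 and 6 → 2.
7 → 2

Calculate the energy for each transition:

Transition 7 → 2:
ΔE₁ = |E_2 - E_7| = |-13.6057/2² - (-13.6057/7²)|
ΔE₁ = |-3.401425000000 - (-0.277667346939)| = 3.123757653 eV

Transition 6 → 2:
ΔE₂ = |E_2 - E_6| = |-13.6057/2² - (-13.6057/6²)|
ΔE₂ = |-3.401425000000 - (-0.377936111111)| = 3.023488889 eV

Since 3.123757653 eV > 3.023488889 eV, the transition 7 → 2 emits the more energetic photon.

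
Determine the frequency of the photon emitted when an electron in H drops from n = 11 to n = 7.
3.99509e+13 Hz

First, find the transition energy:
E_11 = -13.6057 / 11² = -0.112443802 eV
E_7 = -13.6057 / 7² = -0.277667347 eV
|ΔE| = |E_7 - E_11| = 0.165223545 eV

Convert to Joules: E = 0.165223545 eV × (1.602177 × 10⁻¹⁹ J/eV) = 2.6471736e-20 J

Using E = hf:
f = E/h = 2.6471736e-20 J / (6.62607 × 10⁻³⁴ J·s)
f = 3.99509e+13 Hz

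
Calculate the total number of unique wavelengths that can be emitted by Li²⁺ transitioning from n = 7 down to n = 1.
21

The electron can occupy levels n = 1, 2, ..., 7 during de-excitation — that is m = 7 - 1 + 1 = 7 distinct levels.

The number of distinct spectral lines equals the number of ways to choose 2 of these m levels (each pair gives one possible emission transition):

Number of lines = m(m-1)/2 = 7×6/2 = 21

These correspond to all possible transitions between the 7 levels:
7 → 6, 7 → 5, 7 → 4, 7 → 3, 7 → 2, 7 → 1, 6 → 5, 6 → 4...

Each transition produces a photon with a unique energy (and thus wavelength). This count does not depend on Z.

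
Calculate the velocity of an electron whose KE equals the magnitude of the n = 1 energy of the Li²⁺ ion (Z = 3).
6.56e+06 m/s (or 2.1892% of c)

The binding energy at n = 1 for Li²⁺ is:
E_1 = -13.6057 × 3²/1² = -122.451300 eV
|E_1| = 122.451300 eV

Convert to Joules:
KE = 122.451300 eV × (1.602177 × 10⁻¹⁹ J/eV) = 1.9619e-17 J

Using KE = ½mv²:
v = √(2·KE/m_e)
v = √(2 × 1.9619e-17 J / 9.10938 × 10⁻³¹ kg)
v = 6.56e+06 m/s

This is approximately 2.1892% the speed of light.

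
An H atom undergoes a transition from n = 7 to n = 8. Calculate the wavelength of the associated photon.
19051.516 nm

First, find the transition energy using E_n = -13.6057 / n² eV:
E_7 = -13.6057 / 7² = -0.27766734694 eV
E_8 = -13.6057 / 8² = -0.21258906250 eV

Photon energy: |ΔE| = |E_8 - E_7| = 0.06507828444 eV

Convert to wavelength using E = hc/λ with hc = 1239.84 eV·nm:
λ = hc/E = 1239.84 eV·nm / 0.06507828444 eV
λ = 19051.516 nm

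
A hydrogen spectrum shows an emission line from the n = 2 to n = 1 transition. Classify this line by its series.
Lyman series

The spectral series in hydrogen are named based on the final (lower) energy level:
- Lyman series: n_final = 1 (ultraviolet)
- Balmer series: n_final = 2 (visible/near-UV)
- Paschen series: n_final = 3 (infrared)
- Brackett series: n_final = 4 (infrared)
- Pfund series: n_final = 5 (far infrared)

Since this transition ends at n = 1, it belongs to the Lyman series.

For reference, this 2 → 1 line has photon energy
ΔE = 13.6057 eV × (1/1² - 1/2²) = 10.20427500 eV,
corresponding to wavelength λ = hc/ΔE = 1239.84 eV·nm / 10.20427500 eV = 121.50202 nm in the ultraviolet region.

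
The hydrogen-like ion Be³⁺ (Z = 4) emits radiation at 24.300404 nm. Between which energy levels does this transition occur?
n = 8 → n = 2

First, find the photon energy from the wavelength (hc = 1239.84 eV·nm):
E = hc/λ = 1239.84 eV·nm / 24.300404 nm = 51.021374 eV

The energy levels of Be³⁺ satisfy E_n = -13.6057 × 4² / n² eV, so an emission n_i → n_f releases
ΔE = 13.6057 × 4² × (1/n_f² − 1/n_i²) eV.

Setting ΔE equal to the photon energy:
1/n_f² − 1/n_i² = 51.021374 / (13.6057 × 4²) = 0.23437500

Since 1/n_i² must be positive, we need 1/n_f² > 0.23437500, i.e. n_f ≤ 2. For each allowed n_f, solve n_i = (1/n_f² − 0.23437500)^(−1/2) and check whether it is a whole number:
  n_f = 1: 1/n_i² = 1.00000000 − 0.23437500 = 0.76562500 → n_i = 1.143  (not an integer) ✗
  n_f = 2: 1/n_i² = 0.25000000 − 0.23437500 = 0.01562500 → n_i = 8.000  → integer, n_i = 8 ✓

Only n_f = 2 gives an integer upper level, n_i = 8.

The transition is from n = 8 to n = 2 (emission).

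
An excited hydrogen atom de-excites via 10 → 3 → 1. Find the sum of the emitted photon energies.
13.4696 eV

The energy levels of hydrogen are E_n = -13.6057 / n² eV.

First transition (10 → 3):
ΔE₁ = |E_3 - E_10|
ΔE₁ = |-1.5117444444 - (-0.1360570000)| = 1.3756874 eV

Second transition (3 → 1):
ΔE₂ = |E_1 - E_3|
ΔE₂ = |-13.6057000000 - (-1.5117444444)| = 12.0939556 eV

Total energy released:
E_total = ΔE₁ + ΔE₂ = 1.3756874 + 12.0939556 = 13.4696 eV

Note: This equals the direct transition 10 → 1: 13.4696 eV ✓
Energy is conserved regardless of the path taken.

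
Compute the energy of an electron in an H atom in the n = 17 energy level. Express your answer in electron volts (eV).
-0.05 eV

The energy levels of a hydrogen-like atom are given by:
E_n = -13.6057 eV / n²

For n = 17:
E_17 = -13.6057 eV / 17²
E_17 = -13.6057 eV / 289
E_17 = -0.05 eV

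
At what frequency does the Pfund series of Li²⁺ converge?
1.184e+15 Hz

The series limit corresponds to the transition from n = ∞ to n = 5.
This is the highest energy (shortest wavelength) transition in the Pfund series.

E_∞ = 0 eV
E_5 = -13.6057 × 3² / 5² = -4.898052 eV

Energy at series limit:
ΔE = E_∞ - E_5 = 0 - (-4.898052) = 4.898052 eV
E = 4.898052 eV × (1.602177 × 10⁻¹⁹ J/eV) = 7.84755e-19 J
f = E/h = 7.84755e-19 J / (6.62607 × 10⁻³⁴ J·s) = 1.184e+15 Hz

This energy equals the ionization energy from the n = 5 state of Li²⁺.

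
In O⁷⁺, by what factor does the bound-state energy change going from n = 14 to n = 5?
7.8400

Using E_n = -13.6057 Z² / n² eV with Z = 8:

E_5 = -13.6057 × 8² / 5² = -870.7648 / 25 = -34.8305920000 eV
E_14 = -13.6057 × 8² / 14² = -870.7648 / 196 = -4.4426775510 eV

The ratio is:
E_5/E_14 = (-34.8305920000) / (-4.4426775510)
E_5/E_14 = (-870.7648/25) / (-870.7648/196)
E_5/E_14 = 196/25
E_5/E_14 = 7.8400
(Note: the Z² factors cancel in the ratio.)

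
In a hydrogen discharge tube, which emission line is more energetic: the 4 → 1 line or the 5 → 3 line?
4 → 1

Calculate the energy for each transition:

Transition 4 → 1:
ΔE₁ = |E_1 - E_4| = |-13.6057/1² - (-13.6057/4²)|
ΔE₁ = |-13.60570000000 - (-0.85035625000)| = 12.75534375 eV

Transition 5 → 3:
ΔE₂ = |E_3 - E_5| = |-13.6057/3² - (-13.6057/5²)|
ΔE₂ = |-1.51174444444 - (-0.54422800000)| = 0.96751644 eV

Since 12.75534375 eV > 0.96751644 eV, the transition 4 → 1 emits the more energetic photon.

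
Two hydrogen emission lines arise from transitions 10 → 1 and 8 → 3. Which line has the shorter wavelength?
10 → 1

Calculate the energy for each transition:

Transition 10 → 1:
ΔE₁ = |E_1 - E_10| = |-13.6057/1² - (-13.6057/10²)|
ΔE₁ = |-13.60570000 - (-0.13605700)| = 13.46964 eV

Transition 8 → 3:
ΔE₂ = |E_3 - E_8| = |-13.6057/3² - (-13.6057/8²)|
ΔE₂ = |-1.51174444 - (-0.21258906)| = 1.29916 eV

Since 13.46964 eV > 1.29916 eV, the transition 10 → 1 emits the more energetic photon.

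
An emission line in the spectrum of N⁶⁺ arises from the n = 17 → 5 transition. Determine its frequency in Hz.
5.890e+15 Hz

First, find the transition energy:
E_17 = -13.6057 × 7² / 17² = -2.30684879 eV
E_5 = -13.6057 × 7² / 5² = -26.66717200 eV
|ΔE| = |E_5 - E_17| = 24.36032321 eV

Convert to Joules: E = 24.36032321 eV × (1.602177 × 10⁻¹⁹ J/eV) = 3.90295e-18 J

Using E = hf:
f = E/h = 3.90295e-18 J / (6.62607 × 10⁻³⁴ J·s)
f = 5.890e+15 Hz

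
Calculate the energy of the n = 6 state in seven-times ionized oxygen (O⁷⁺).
-24.19 eV

For hydrogen-like ions, the energy levels scale with Z²:
E_n = -13.6057 Z² / n² eV

For O⁷⁺ (Z = 8) at n = 6:
E_6 = -13.6057 × 8² / 6²
E_6 = -13.6057 × 64 / 36
E_6 = -870.7648 / 36
E_6 = -24.19 eV

The energy is 64 times more negative than hydrogen at the same n due to the stronger nuclear charge.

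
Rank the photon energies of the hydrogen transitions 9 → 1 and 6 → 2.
9 → 1

Calculate the energy for each transition:

Transition 9 → 1:
ΔE₁ = |E_1 - E_9| = |-13.6057/1² - (-13.6057/9²)|
ΔE₁ = |-13.605700000000 - (-0.167971604938)| = 13.437728395 eV

Transition 6 → 2:
ΔE₂ = |E_2 - E_6| = |-13.6057/2² - (-13.6057/6²)|
ΔE₂ = |-3.401425000000 - (-0.377936111111)| = 3.023488889 eV

Since 13.437728395 eV > 3.023488889 eV, the transition 9 → 1 emits the more energetic photon.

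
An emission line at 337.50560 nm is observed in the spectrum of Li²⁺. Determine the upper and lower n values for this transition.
n = 10 → n = 5

First, find the photon energy from the wavelength (hc = 1239.84 eV·nm):
E = hc/λ = 1239.84 eV·nm / 337.50560 nm = 3.6735390 eV

The energy levels of Li²⁺ satisfy E_n = -13.6057 × 3² / n² eV, so an emission n_i → n_f releases
ΔE = 13.6057 × 3² × (1/n_f² − 1/n_i²) eV.

Setting ΔE equal to the photon energy:
1/n_f² − 1/n_i² = 3.6735390 / (13.6057 × 3²) = 0.030000000

Since 1/n_i² must be positive, we need 1/n_f² > 0.030000000, i.e. n_f ≤ 5. For each allowed n_f, solve n_i = (1/n_f² − 0.030000000)^(−1/2) and check whether it is a whole number:
  n_f = 1: 1/n_i² = 1.000000000 − 0.030000000 = 0.970000000 → n_i = 1.015  (not an integer) ✗
  n_f = 2: 1/n_i² = 0.250000000 − 0.030000000 = 0.220000000 → n_i = 2.132  (not an integer) ✗
  n_f = 3: 1/n_i² = 0.111111111 − 0.030000000 = 0.081111111 → n_i = 3.511  (not an integer) ✗
  n_f = 4: 1/n_i² = 0.062500000 − 0.030000000 = 0.032500000 → n_i = 5.547  (not an integer) ✗
  n_f = 5: 1/n_i² = 0.040000000 − 0.030000000 = 0.010000000 → n_i = 10.000  → integer, n_i = 10 ✓

Only n_f = 5 gives an integer upper level, n_i = 10.

The transition is from n = 10 to n = 5 (emission).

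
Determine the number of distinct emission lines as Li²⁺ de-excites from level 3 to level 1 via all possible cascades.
3

The electron can occupy levels n = 1, 2, ..., 3 during de-excitation — that is m = 3 - 1 + 1 = 3 distinct levels.

The number of distinct spectral lines equals the number of ways to choose 2 of these m levels (each pair gives one possible emission transition):

Number of lines = m(m-1)/2 = 3×2/2 = 3

These correspond to all possible transitions between the 3 levels:
3 → 2, 3 → 1, 2 → 1

Each transition produces a photon with a unique energy (and thus wavelength). This count does not depend on Z.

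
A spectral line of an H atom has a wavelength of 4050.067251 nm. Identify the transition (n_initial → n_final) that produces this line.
n = 5 → n = 4

First, find the photon energy from the wavelength (hc = 1239.84 eV·nm):
E = hc/λ = 1239.84 eV·nm / 4050.067251 nm = 0.30612825 eV

The energy levels of hydrogen satisfy E_n = -13.6057 / n² eV, so an emission n_i → n_f releases
ΔE = 13.6057 × (1/n_f² − 1/n_i²) eV.

Setting ΔE equal to the photon energy:
1/n_f² − 1/n_i² = 0.30612825 / 13.6057 = 0.022500000

Since 1/n_i² must be positive, we need 1/n_f² > 0.022500000, i.e. n_f ≤ 6. For each allowed n_f, solve n_i = (1/n_f² − 0.022500000)^(−1/2) and check whether it is a whole number:
  n_f = 1: 1/n_i² = 1.000000000 − 0.022500000 = 0.977500000 → n_i = 1.011  (not an integer) ✗
  n_f = 2: 1/n_i² = 0.250000000 − 0.022500000 = 0.227500000 → n_i = 2.097  (not an integer) ✗
  n_f = 3: 1/n_i² = 0.111111111 − 0.022500000 = 0.088611111 → n_i = 3.359  (not an integer) ✗
  n_f = 4: 1/n_i² = 0.062500000 − 0.022500000 = 0.040000000 → n_i = 5.000  → integer, n_i = 5 ✓
  n_f = 5: 1/n_i² = 0.040000000 − 0.022500000 = 0.017500000 → n_i = 7.559  (not an integer) ✗
  n_f = 6: 1/n_i² = 0.027777778 − 0.022500000 = 0.005277778 → n_i = 13.765  (not an integer) ✗

Only n_f = 4 gives an integer upper level, n_i = 5.

The transition is from n = 5 to n = 4 (emission).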